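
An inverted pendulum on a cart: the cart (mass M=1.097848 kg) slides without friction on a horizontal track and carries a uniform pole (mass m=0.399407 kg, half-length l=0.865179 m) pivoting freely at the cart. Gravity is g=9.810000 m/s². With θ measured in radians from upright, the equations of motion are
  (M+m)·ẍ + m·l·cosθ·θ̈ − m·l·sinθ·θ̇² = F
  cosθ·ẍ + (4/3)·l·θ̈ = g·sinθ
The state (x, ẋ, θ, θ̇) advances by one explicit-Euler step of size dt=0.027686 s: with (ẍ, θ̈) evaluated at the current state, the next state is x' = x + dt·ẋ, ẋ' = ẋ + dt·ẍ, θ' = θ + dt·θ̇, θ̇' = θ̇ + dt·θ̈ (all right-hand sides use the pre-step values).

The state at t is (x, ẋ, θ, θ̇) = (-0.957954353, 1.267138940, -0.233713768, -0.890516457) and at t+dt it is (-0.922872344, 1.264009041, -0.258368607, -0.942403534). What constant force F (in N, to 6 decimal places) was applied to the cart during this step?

ẍ = (ẋ'−ẋ)/dt = (1.264009041−1.267138940)/0.027686 = -0.113050
θ̈ = (θ̇'−θ̇)/dt = (-0.942403534−-0.890516457)/0.027686 = -1.874127
sinθ=-0.231592, cosθ=0.972813
F = (M+m)·ẍ + m·l·cosθ·θ̈ − m·l·sinθ·θ̇² = -0.169264 + -0.630014 − -0.063464 = -0.735814

F = -0.735814 N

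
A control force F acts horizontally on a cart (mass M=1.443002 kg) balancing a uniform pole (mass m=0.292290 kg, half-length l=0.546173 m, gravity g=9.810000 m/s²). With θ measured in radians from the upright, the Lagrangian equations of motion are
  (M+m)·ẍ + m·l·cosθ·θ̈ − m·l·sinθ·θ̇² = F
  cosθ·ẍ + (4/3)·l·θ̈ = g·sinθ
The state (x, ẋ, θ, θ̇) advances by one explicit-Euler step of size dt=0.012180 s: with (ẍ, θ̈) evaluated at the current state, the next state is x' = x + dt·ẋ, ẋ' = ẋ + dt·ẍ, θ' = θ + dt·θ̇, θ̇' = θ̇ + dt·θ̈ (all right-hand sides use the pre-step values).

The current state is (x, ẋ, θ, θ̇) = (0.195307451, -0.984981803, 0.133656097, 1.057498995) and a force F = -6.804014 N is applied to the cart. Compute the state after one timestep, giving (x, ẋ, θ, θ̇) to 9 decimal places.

(0.183310373, -1.041589918, 0.146536435, 1.156404120)

sinθ=0.133258515, cosθ=0.991081313
temp = (F + m·l·θ̇²·sinθ)/(M+m) = (-6.804014 + 0.023790254)/1.735292 = -3.907252351
θ̈ = (g·sinθ − cosθ·temp)/(l·(4/3 − m·cos²θ/(M+m))) = 8.120289416
ẍ = temp − m·l·θ̈·cosθ/(M+m) = -4.647628492
Euler: x'=0.195307451+0.012180·-0.984981803=0.183310373, ẋ'=-0.984981803+0.012180·-4.647628492=-1.041589918
       θ'=0.133656097+0.012180·1.057498995=0.146536435, θ̇'=1.057498995+0.012180·8.120289416=1.156404120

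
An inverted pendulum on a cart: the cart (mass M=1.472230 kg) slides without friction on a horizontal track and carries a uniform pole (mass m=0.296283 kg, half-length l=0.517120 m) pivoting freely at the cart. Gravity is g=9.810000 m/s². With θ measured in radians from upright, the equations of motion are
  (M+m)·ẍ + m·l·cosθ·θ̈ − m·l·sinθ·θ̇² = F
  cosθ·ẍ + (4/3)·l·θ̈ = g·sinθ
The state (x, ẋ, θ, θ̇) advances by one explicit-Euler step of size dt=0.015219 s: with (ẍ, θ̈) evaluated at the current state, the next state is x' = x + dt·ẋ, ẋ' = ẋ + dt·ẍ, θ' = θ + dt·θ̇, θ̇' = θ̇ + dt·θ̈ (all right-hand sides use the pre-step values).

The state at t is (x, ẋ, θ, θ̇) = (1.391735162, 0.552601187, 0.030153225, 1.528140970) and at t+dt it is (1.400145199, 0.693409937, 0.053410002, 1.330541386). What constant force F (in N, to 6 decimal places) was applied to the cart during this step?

F = 14.363408 N

ẍ = (ẋ'−ẋ)/dt = (0.693409937−0.552601187)/0.015219 = 9.252168
θ̈ = (θ̇'−θ̇)/dt = (1.330541386−1.528140970)/0.015219 = -12.983743
sinθ=0.030149, cosθ=0.999545
F = (M+m)·ẍ + m·l·cosθ·θ̈ − m·l·sinθ·θ̇² = 16.362580 + -1.988385 − 0.010787 = 14.363408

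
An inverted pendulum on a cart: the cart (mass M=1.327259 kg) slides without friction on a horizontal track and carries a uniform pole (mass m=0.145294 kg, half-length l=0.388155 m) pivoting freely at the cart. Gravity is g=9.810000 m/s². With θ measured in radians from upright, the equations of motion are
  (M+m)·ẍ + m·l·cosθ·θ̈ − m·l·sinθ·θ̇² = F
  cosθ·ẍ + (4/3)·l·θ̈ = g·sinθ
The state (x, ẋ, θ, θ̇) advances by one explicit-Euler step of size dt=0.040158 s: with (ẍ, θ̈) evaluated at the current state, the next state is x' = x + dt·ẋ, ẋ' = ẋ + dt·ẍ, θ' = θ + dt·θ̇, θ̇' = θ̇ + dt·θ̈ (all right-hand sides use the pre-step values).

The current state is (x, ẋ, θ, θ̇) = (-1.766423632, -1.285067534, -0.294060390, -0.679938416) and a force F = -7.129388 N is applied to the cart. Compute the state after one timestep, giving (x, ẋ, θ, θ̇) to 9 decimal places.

sinθ=-0.289840701, cosθ=0.957074902
temp = (F + m·l·θ̇²·sinθ)/(M+m) = (-7.129388 + -0.007557034)/1.472553 = -4.846647309
θ̈ = (g·sinθ − cosθ·temp)/(l·(4/3 − m·cos²θ/(M+m))) = 3.721078408
ẍ = temp − m·l·θ̈·cosθ/(M+m) = -4.983041752
Euler: x'=-1.766423632+0.040158·-1.285067534=-1.818029374, ẋ'=-1.285067534+0.040158·-4.983041752=-1.485176525
       θ'=-0.294060390+0.040158·-0.679938416=-0.321365357, θ̇'=-0.679938416+0.040158·3.721078408=-0.530507349

(-1.818029374, -1.485176525, -0.321365357, -0.530507349)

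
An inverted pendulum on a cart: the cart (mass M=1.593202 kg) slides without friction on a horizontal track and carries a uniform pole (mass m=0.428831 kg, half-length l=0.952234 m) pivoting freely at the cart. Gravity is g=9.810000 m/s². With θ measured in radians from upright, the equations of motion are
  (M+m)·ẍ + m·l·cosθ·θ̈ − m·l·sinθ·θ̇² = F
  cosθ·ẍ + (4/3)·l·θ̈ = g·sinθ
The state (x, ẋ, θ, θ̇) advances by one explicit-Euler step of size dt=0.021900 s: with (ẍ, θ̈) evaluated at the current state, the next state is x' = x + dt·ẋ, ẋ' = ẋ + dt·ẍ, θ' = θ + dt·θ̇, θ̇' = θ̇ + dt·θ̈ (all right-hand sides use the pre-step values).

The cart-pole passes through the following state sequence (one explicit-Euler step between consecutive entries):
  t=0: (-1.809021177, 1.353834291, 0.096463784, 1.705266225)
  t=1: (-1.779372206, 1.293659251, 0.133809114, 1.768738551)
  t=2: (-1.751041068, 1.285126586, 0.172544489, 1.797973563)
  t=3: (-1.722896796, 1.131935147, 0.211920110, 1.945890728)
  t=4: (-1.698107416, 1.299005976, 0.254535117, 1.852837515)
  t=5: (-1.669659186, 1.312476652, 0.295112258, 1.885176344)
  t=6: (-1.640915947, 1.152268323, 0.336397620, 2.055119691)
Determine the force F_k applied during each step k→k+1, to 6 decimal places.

F_0 = -4.492343 N
F_1 = -0.418010 N
F_2 = -11.653740 N
F_3 = 13.404216 N
F_4 = 1.474331 N
F_5 = -12.182386 N

step 0→1:
  ẍ = (ẋ'−ẋ)/dt = (1.293659251−1.353834291)/0.021900 = -2.747719
  θ̈ = (θ̇'−θ̇)/dt = (1.768738551−1.705266225)/0.021900 = 2.898280
  sinθ=0.096314, cosθ=0.995351
  F = (M+m)·ẍ + m·l·cosθ·θ̈ − m·l·sinθ·θ̇² = -5.555978 + 1.178003 − 0.114368 = -4.492343
step 1→2:
  ẍ = (ẋ'−ẋ)/dt = (1.285126586−1.293659251)/0.021900 = -0.389619
  θ̈ = (θ̇'−θ̇)/dt = (1.797973563−1.768738551)/0.021900 = 1.334932
  sinθ=0.133410, cosθ=0.991061
  F = (M+m)·ẍ + m·l·cosθ·θ̈ − m·l·sinθ·θ̇² = -0.787823 + 0.540243 − 0.170430 = -0.418010
step 2→3:
  ẍ = (ẋ'−ẋ)/dt = (1.131935147−1.285126586)/0.021900 = -6.995043
  θ̈ = (θ̇'−θ̇)/dt = (1.945890728−1.797973563)/0.021900 = 6.754208
  sinθ=0.171690, cosθ=0.985151
  F = (M+m)·ẍ + m·l·cosθ·θ̈ − m·l·sinθ·θ̇² = -14.144208 + 2.717110 − 0.226642 = -11.653740
step 3→4:
  ẍ = (ẋ'−ẋ)/dt = (1.299005976−1.131935147)/0.021900 = 7.628805
  θ̈ = (θ̇'−θ̇)/dt = (1.852837515−1.945890728)/0.021900 = -4.249005
  sinθ=0.210337, cosθ=0.977629
  F = (M+m)·ẍ + m·l·cosθ·θ̈ − m·l·sinθ·θ̇² = 15.425695 + -1.696255 − 0.325225 = 13.404216
step 4→5:
  ẍ = (ẋ'−ẋ)/dt = (1.312476652−1.299005976)/0.021900 = 0.615099
  θ̈ = (θ̇'−θ̇)/dt = (1.885176344−1.852837515)/0.021900 = 1.476659
  sinθ=0.251796, cosθ=0.967780
  F = (M+m)·ẍ + m·l·cosθ·θ̈ − m·l·sinθ·θ̇² = 1.243751 + 0.583562 − 0.352982 = 1.474331
step 5→6:
  ẍ = (ẋ'−ẋ)/dt = (1.152268323−1.312476652)/0.021900 = -7.315449
  θ̈ = (θ̇'−θ̇)/dt = (2.055119691−1.885176344)/0.021900 = 7.759970
  sinθ=0.290847, cosθ=0.956769
  F = (M+m)·ẍ + m·l·cosθ·θ̈ − m·l·sinθ·θ̇² = -14.792079 + 3.031777 − 0.422084 = -12.182386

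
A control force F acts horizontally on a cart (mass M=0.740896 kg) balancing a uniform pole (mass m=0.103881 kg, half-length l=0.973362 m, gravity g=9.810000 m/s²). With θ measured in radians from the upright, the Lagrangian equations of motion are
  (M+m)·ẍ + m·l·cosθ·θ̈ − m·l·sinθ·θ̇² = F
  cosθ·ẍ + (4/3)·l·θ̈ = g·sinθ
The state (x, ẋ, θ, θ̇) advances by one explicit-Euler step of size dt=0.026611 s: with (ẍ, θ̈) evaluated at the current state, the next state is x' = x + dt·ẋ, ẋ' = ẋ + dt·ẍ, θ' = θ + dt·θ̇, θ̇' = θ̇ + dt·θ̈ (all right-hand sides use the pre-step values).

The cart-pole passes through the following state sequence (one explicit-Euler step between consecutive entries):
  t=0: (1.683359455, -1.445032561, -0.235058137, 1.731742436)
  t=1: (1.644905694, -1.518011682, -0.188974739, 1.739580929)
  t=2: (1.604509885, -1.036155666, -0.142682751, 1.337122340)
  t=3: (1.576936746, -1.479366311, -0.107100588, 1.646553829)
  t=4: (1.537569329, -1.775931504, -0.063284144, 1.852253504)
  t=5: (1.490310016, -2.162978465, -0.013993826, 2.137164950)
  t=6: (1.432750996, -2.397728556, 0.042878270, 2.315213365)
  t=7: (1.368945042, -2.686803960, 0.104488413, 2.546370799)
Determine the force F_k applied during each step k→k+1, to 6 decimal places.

step 0→1:
  ẍ = (ẋ'−ẋ)/dt = (-1.518011682−-1.445032561)/0.026611 = -2.742442
  θ̈ = (θ̇'−θ̇)/dt = (1.739580929−1.731742436)/0.026611 = 0.294558
  sinθ=-0.232900, cosθ=0.972501
  F = (M+m)·ẍ + m·l·cosθ·θ̈ − m·l·sinθ·θ̇² = -2.316752 + 0.028965 − -0.070623 = -2.217164
step 1→2:
  ẍ = (ẋ'−ẋ)/dt = (-1.036155666−-1.518011682)/0.026611 = 18.107400
  θ̈ = (θ̇'−θ̇)/dt = (1.337122340−1.739580929)/0.026611 = -15.123768
  sinθ=-0.187852, cosθ=0.982197
  F = (M+m)·ẍ + m·l·cosθ·θ̈ − m·l·sinθ·θ̇² = 15.296715 + -1.501998 − -0.057480 = 13.852197
step 2→3:
  ẍ = (ẋ'−ẋ)/dt = (-1.479366311−-1.036155666)/0.026611 = -16.655167
  θ̈ = (θ̇'−θ̇)/dt = (1.646553829−1.337122340)/0.026611 = 11.627954
  sinθ=-0.142199, cosθ=0.989838
  F = (M+m)·ẍ + m·l·cosθ·θ̈ − m·l·sinθ·θ̇² = -14.069902 + 1.163799 − -0.025707 = -12.880396
step 3→4:
  ẍ = (ẋ'−ẋ)/dt = (-1.775931504−-1.479366311)/0.026611 = -11.144459
  θ̈ = (θ̇'−θ̇)/dt = (1.852253504−1.646553829)/0.026611 = 7.729874
  sinθ=-0.106896, cosθ=0.994270
  F = (M+m)·ẍ + m·l·cosθ·θ̈ − m·l·sinθ·θ̇² = -9.414582 + 0.777119 − -0.029304 = -8.608160
step 4→5:
  ẍ = (ẋ'−ẋ)/dt = (-2.162978465−-1.775931504)/0.026611 = -14.544623
  θ̈ = (θ̇'−θ̇)/dt = (2.137164950−1.852253504)/0.026611 = 10.706529
  sinθ=-0.063242, cosθ=0.997998
  F = (M+m)·ẍ + m·l·cosθ·θ̈ − m·l·sinθ·θ̇² = -12.286963 + 1.080411 − -0.021939 = -11.184613
step 5→6:
  ẍ = (ẋ'−ẋ)/dt = (-2.397728556−-2.162978465)/0.026611 = -8.821543
  θ̈ = (θ̇'−θ̇)/dt = (2.315213365−2.137164950)/0.026611 = 6.690783
  sinθ=-0.013993, cosθ=0.999902
  F = (M+m)·ẍ + m·l·cosθ·θ̈ − m·l·sinθ·θ̇² = -7.452237 + 0.676464 − -0.006463 = -6.769310
step 6→7:
  ẍ = (ẋ'−ẋ)/dt = (-2.686803960−-2.397728556)/0.026611 = -10.863004
  θ̈ = (θ̇'−θ̇)/dt = (2.546370799−2.315213365)/0.026611 = 8.686537
  sinθ=0.042865, cosθ=0.999081
  F = (M+m)·ẍ + m·l·cosθ·θ̈ − m·l·sinθ·θ̇² = -9.176816 + 0.877522 − 0.023233 = -8.322527

F_0 = -2.217164 N
F_1 = 13.852197 N
F_2 = -12.880396 N
F_3 = -8.608160 N
F_4 = -11.184613 N
F_5 = -6.769310 N
F_6 = -8.322527 N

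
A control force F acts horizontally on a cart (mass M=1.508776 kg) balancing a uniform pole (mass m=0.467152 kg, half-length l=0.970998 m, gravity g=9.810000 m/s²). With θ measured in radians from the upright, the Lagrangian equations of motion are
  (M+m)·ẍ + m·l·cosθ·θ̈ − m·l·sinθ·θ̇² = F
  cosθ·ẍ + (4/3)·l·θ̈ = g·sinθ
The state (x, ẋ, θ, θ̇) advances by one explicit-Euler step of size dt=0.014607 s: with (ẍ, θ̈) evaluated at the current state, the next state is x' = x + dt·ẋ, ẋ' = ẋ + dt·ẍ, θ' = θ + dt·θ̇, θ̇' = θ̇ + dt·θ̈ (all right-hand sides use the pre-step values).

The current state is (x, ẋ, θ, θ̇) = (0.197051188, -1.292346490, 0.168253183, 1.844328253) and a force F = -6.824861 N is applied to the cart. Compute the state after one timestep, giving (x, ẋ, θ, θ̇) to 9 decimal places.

(0.178173883, -1.356065394, 0.195193286, 1.911384499)

sinθ=0.167460456, cosθ=0.985878794
temp = (F + m·l·θ̇²·sinθ)/(M+m) = (-6.824861 + 0.258383784)/1.975928 = -3.323237089
θ̈ = (g·sinθ − cosθ·temp)/(l·(4/3 − m·cos²θ/(M+m))) = 4.590692512
ẍ = temp − m·l·θ̈·cosθ/(M+m) = -4.362217028
Euler: x'=0.197051188+0.014607·-1.292346490=0.178173883, ẋ'=-1.292346490+0.014607·-4.362217028=-1.356065394
       θ'=0.168253183+0.014607·1.844328253=0.195193286, θ̇'=1.844328253+0.014607·4.590692512=1.911384499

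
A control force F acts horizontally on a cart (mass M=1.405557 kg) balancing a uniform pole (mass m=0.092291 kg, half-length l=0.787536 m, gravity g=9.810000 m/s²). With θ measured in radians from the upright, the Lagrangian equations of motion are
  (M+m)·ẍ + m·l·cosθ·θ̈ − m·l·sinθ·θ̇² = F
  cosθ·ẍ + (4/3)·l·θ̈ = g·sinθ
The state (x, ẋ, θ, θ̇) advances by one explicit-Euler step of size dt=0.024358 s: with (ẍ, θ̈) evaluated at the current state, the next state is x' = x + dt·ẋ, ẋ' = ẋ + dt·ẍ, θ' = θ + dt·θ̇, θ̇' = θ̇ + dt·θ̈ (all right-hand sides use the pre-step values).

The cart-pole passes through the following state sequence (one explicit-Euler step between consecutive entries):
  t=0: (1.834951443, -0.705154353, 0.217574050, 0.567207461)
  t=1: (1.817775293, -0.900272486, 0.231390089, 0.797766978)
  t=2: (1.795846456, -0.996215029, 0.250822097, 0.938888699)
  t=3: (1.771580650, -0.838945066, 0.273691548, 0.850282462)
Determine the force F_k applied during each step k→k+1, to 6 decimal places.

F_0 = -11.331706 N
F_1 = -5.500535 N
F_2 = 9.398988 N

step 0→1:
  ẍ = (ẋ'−ẋ)/dt = (-0.900272486−-0.705154353)/0.024358 = -8.010433
  θ̈ = (θ̇'−θ̇)/dt = (0.797766978−0.567207461)/0.024358 = 9.465454
  sinθ=0.215862, cosθ=0.976424
  F = (M+m)·ẍ + m·l·cosθ·θ̈ − m·l·sinθ·θ̇² = -11.998411 + 0.671753 − 0.005048 = -11.331706
step 1→2:
  ẍ = (ẋ'−ẋ)/dt = (-0.996215029−-0.900272486)/0.024358 = -3.938851
  θ̈ = (θ̇'−θ̇)/dt = (0.938888699−0.797766978)/0.024358 = 5.793650
  sinθ=0.229331, cosθ=0.973349
  F = (M+m)·ẍ + m·l·cosθ·θ̈ − m·l·sinθ·θ̇² = -5.899801 + 0.409874 − 0.010608 = -5.500535
step 2→3:
  ẍ = (ẋ'−ẋ)/dt = (-0.838945066−-0.996215029)/0.024358 = 6.456604
  θ̈ = (θ̇'−θ̇)/dt = (0.850282462−0.938888699)/0.024358 = -3.637665
  sinθ=0.248200, cosθ=0.968709
  F = (M+m)·ẍ + m·l·cosθ·θ̈ − m·l·sinθ·θ̇² = 9.671012 + -0.256121 − 0.015902 = 9.398988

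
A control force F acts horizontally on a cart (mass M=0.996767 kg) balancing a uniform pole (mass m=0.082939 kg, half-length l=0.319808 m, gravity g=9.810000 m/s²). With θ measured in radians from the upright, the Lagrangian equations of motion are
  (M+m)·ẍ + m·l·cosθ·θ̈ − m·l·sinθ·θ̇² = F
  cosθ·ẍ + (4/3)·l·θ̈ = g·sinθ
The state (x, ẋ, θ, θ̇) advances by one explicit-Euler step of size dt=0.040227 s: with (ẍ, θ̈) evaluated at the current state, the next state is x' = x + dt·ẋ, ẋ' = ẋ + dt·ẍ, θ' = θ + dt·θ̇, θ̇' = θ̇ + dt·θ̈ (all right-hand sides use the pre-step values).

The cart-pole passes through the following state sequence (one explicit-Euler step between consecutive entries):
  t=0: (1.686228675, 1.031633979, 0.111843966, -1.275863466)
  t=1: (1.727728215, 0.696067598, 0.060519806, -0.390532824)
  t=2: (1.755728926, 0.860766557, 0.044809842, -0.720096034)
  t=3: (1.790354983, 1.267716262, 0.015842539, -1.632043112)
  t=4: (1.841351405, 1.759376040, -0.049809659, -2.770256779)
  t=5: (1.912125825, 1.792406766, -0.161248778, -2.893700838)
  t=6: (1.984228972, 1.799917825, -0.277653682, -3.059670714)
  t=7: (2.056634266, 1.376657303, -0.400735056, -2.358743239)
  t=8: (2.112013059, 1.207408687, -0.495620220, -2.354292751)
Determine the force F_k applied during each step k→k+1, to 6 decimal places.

step 0→1:
  ẍ = (ẋ'−ẋ)/dt = (0.696067598−1.031633979)/0.040227 = -8.341820
  θ̈ = (θ̇'−θ̇)/dt = (-0.390532824−-1.275863466)/0.040227 = 22.008369
  sinθ=0.111611, cosθ=0.993752
  F = (M+m)·ẍ + m·l·cosθ·θ̈ − m·l·sinθ·θ̇² = -9.006713 + 0.580115 − 0.004819 = -8.431417
step 1→2:
  ẍ = (ẋ'−ẋ)/dt = (0.860766557−0.696067598)/0.040227 = 4.094239
  θ̈ = (θ̇'−θ̇)/dt = (-0.720096034−-0.390532824)/0.040227 = -8.192587
  sinθ=0.060483, cosθ=0.998169
  F = (M+m)·ẍ + m·l·cosθ·θ̈ − m·l·sinθ·θ̇² = 4.420575 + -0.216907 − 0.000245 = 4.203423
step 2→3:
  ẍ = (ẋ'−ẋ)/dt = (1.267716262−0.860766557)/0.040227 = 10.116332
  θ̈ = (θ̇'−θ̇)/dt = (-1.632043112−-0.720096034)/0.040227 = -22.670025
  sinθ=0.044795, cosθ=0.998996
  F = (M+m)·ẍ + m·l·cosθ·θ̈ − m·l·sinθ·θ̇² = 10.922665 + -0.600709 − 0.000616 = 10.321340
step 3→4:
  ẍ = (ẋ'−ẋ)/dt = (1.759376040−1.267716262)/0.040227 = 12.222134
  θ̈ = (θ̇'−θ̇)/dt = (-2.770256779−-1.632043112)/0.040227 = -28.294769
  sinθ=0.015842, cosθ=0.999875
  F = (M+m)·ẍ + m·l·cosθ·θ̈ − m·l·sinθ·θ̇² = 13.196311 + -0.750412 − 0.001119 = 12.444780
step 4→5:
  ẍ = (ẋ'−ẋ)/dt = (1.792406766−1.759376040)/0.040227 = 0.821108
  θ̈ = (θ̇'−θ̇)/dt = (-2.893700838−-2.770256779)/0.040227 = -3.068687
  sinθ=-0.049789, cosθ=0.998760
  F = (M+m)·ẍ + m·l·cosθ·θ̈ − m·l·sinθ·θ̇² = 0.886556 + -0.081295 − -0.010135 = 0.815396
step 5→6:
  ẍ = (ẋ'−ẋ)/dt = (1.799917825−1.792406766)/0.040227 = 0.186717
  θ̈ = (θ̇'−θ̇)/dt = (-3.059670714−-2.893700838)/0.040227 = -4.125833
  sinθ=-0.160551, cosθ=0.987028
  F = (M+m)·ẍ + m·l·cosθ·θ̈ − m·l·sinθ·θ̇² = 0.201599 + -0.108016 − -0.035659 = 0.129242
step 6→7:
  ẍ = (ẋ'−ẋ)/dt = (1.376657303−1.799917825)/0.040227 = -10.521802
  θ̈ = (θ̇'−θ̇)/dt = (-2.358743239−-3.059670714)/0.040227 = 17.424304
  sinθ=-0.274100, cosθ=0.961701
  F = (M+m)·ẍ + m·l·cosθ·θ̈ − m·l·sinθ·θ̇² = -11.360453 + 0.444471 − -0.068062 = -10.847919
step 7→8:
  ẍ = (ẋ'−ẋ)/dt = (1.207408687−1.376657303)/0.040227 = -4.207339
  θ̈ = (θ̇'−θ̇)/dt = (-2.354292751−-2.358743239)/0.040227 = 0.110634
  sinθ=-0.390095, cosθ=0.920775
  F = (M+m)·ẍ + m·l·cosθ·θ̈ − m·l·sinθ·θ̇² = -4.542689 + 0.002702 − -0.057568 = -4.482419

F_0 = -8.431417 N
F_1 = 4.203423 N
F_2 = 10.321340 N
F_3 = 12.444780 N
F_4 = 0.815396 N
F_5 = 0.129242 N
F_6 = -10.847919 N
F_7 = -4.482419 N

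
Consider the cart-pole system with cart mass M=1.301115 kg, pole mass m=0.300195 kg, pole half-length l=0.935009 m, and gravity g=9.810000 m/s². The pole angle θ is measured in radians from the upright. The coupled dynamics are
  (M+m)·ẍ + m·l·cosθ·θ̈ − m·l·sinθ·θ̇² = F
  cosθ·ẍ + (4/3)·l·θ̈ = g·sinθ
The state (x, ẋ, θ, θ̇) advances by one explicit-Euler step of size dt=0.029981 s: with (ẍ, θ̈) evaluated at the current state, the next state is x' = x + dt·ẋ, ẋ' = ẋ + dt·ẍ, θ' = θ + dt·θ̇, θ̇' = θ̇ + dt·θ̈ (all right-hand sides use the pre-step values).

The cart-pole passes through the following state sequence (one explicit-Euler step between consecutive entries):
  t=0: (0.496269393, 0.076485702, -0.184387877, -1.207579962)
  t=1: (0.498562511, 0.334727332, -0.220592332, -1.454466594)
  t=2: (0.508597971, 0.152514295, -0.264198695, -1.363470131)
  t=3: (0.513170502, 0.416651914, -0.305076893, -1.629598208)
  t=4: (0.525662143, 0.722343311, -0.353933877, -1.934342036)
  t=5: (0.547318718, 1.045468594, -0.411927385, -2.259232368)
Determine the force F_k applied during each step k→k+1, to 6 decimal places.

F_0 = 11.595748 N
F_1 = -8.770951 N
F_2 = 11.839005 N
F_3 = 13.829820 N
F_4 = 14.769267 N

step 0→1:
  ẍ = (ẋ'−ẋ)/dt = (0.334727332−0.076485702)/0.029981 = 8.613510
  θ̈ = (θ̇'−θ̇)/dt = (-1.454466594−-1.207579962)/0.029981 = -8.234770
  sinθ=-0.183345, cosθ=0.983049
  F = (M+m)·ẍ + m·l·cosθ·θ̈ − m·l·sinθ·θ̇² = 13.792899 + -2.272196 − -0.075045 = 11.595748
step 1→2:
  ẍ = (ẋ'−ẋ)/dt = (0.152514295−0.334727332)/0.029981 = -6.077617
  θ̈ = (θ̇'−θ̇)/dt = (-1.363470131−-1.454466594)/0.029981 = 3.035138
  sinθ=-0.218808, cosθ=0.975768
  F = (M+m)·ẍ + m·l·cosθ·θ̈ − m·l·sinθ·θ̇² = -9.732149 + 0.831274 − -0.129924 = -8.770951
step 2→3:
  ẍ = (ẋ'−ẋ)/dt = (0.416651914−0.152514295)/0.029981 = 8.810167
  θ̈ = (θ̇'−θ̇)/dt = (-1.629598208−-1.363470131)/0.029981 = -8.876558
  sinθ=-0.261136, cosθ=0.965302
  F = (M+m)·ẍ + m·l·cosθ·θ̈ − m·l·sinθ·θ̇² = 14.107809 + -2.405066 − -0.136263 = 11.839005
step 3→4:
  ẍ = (ẋ'−ẋ)/dt = (0.722343311−0.416651914)/0.029981 = 10.196171
  θ̈ = (θ̇'−θ̇)/dt = (-1.934342036−-1.629598208)/0.029981 = -10.164565
  sinθ=-0.300367, cosθ=0.953824
  F = (M+m)·ẍ + m·l·cosθ·θ̈ − m·l·sinθ·θ̇² = 16.327230 + -2.721299 − -0.223889 = 13.829820
step 4→5:
  ẍ = (ẋ'−ẋ)/dt = (1.045468594−0.722343311)/0.029981 = 10.777669
  θ̈ = (θ̇'−θ̇)/dt = (-2.259232368−-1.934342036)/0.029981 = -10.836541
  sinθ=-0.346591, cosθ=0.938017
  F = (M+m)·ẍ + m·l·cosθ·θ̈ − m·l·sinθ·θ̇² = 17.258389 + -2.853122 − -0.364001 = 14.769267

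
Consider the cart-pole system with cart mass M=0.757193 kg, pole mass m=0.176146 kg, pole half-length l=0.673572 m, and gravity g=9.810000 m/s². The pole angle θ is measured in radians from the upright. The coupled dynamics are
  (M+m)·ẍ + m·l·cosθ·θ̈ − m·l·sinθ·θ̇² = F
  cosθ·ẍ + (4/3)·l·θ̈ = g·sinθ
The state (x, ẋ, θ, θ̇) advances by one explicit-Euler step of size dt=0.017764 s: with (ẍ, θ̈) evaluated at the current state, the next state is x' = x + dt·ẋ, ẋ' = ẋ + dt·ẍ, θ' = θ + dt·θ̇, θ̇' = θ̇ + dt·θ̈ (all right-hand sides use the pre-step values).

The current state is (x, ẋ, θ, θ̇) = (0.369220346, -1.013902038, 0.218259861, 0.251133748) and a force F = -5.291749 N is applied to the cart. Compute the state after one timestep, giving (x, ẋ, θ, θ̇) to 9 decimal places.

sinθ=0.216531096, cosθ=0.976275721
temp = (F + m·l·θ̇²·sinθ)/(M+m) = (-5.291749 + 0.001620269)/0.933339 = -5.667960656
θ̈ = (g·sinθ − cosθ·temp)/(l·(4/3 − m·cos²θ/(M+m))) = 9.856244258
ẍ = temp − m·l·θ̈·cosθ/(M+m) = -6.891171561
Euler: x'=0.369220346+0.017764·-1.013902038=0.351209390, ẋ'=-1.013902038+0.017764·-6.891171561=-1.136316810
       θ'=0.218259861+0.017764·0.251133748=0.222721001, θ̇'=0.251133748+0.017764·9.856244258=0.426220071

(0.351209390, -1.136316810, 0.222721001, 0.426220071)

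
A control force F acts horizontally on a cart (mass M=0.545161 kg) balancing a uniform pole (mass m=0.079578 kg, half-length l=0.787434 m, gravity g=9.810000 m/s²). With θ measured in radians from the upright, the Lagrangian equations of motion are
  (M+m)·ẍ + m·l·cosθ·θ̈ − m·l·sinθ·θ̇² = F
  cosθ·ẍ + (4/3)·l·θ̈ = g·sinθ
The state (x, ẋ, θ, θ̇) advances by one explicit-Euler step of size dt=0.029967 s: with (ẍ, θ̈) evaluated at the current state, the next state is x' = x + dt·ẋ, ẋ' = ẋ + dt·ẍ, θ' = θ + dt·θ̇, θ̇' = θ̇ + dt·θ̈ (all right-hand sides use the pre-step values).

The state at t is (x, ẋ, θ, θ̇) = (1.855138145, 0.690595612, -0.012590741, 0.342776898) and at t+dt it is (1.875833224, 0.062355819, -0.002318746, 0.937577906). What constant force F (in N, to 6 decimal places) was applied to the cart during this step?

F = -11.853519 N

ẍ = (ẋ'−ẋ)/dt = (0.062355819−0.690595612)/0.029967 = -20.964387
θ̈ = (θ̇'−θ̇)/dt = (0.937577906−0.342776898)/0.029967 = 19.848534
sinθ=-0.012590, cosθ=0.999921
F = (M+m)·ẍ + m·l·cosθ·θ̈ − m·l·sinθ·θ̇² = -13.097270 + 1.243659 − -0.000093 = -11.853519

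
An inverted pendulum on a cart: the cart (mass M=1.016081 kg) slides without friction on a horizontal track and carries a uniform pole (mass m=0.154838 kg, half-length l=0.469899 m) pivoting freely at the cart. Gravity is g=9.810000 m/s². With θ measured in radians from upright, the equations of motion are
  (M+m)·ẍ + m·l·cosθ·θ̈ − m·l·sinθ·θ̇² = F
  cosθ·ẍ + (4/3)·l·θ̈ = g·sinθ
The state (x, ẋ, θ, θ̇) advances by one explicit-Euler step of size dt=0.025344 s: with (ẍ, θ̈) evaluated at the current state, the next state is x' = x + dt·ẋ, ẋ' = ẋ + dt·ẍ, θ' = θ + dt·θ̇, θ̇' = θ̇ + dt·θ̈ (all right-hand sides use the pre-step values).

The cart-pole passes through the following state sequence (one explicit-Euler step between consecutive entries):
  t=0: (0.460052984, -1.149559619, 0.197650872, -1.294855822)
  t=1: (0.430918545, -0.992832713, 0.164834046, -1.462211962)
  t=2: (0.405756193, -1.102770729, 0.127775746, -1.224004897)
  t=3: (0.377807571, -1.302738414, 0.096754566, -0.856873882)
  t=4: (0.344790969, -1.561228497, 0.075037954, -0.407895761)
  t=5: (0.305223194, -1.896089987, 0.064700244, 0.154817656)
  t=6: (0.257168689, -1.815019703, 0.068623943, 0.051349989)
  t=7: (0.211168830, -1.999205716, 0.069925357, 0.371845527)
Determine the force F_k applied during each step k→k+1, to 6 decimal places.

F_0 = 6.745894 N
F_1 = -4.430194 N
F_2 = -8.207227 N
F_3 = -10.664760 N
F_4 = -13.860948 N
F_5 = 3.449002 N
F_6 = -7.591676 N

step 0→1:
  ẍ = (ẋ'−ẋ)/dt = (-0.992832713−-1.149559619)/0.025344 = 6.183985
  θ̈ = (θ̇'−θ̇)/dt = (-1.462211962−-1.294855822)/0.025344 = -6.603383
  sinθ=0.196366, cosθ=0.980531
  F = (M+m)·ẍ + m·l·cosθ·θ̈ − m·l·sinθ·θ̇² = 7.240945 + -0.471096 − 0.023955 = 6.745894
step 1→2:
  ẍ = (ẋ'−ẋ)/dt = (-1.102770729−-0.992832713)/0.025344 = -4.337832
  θ̈ = (θ̇'−θ̇)/dt = (-1.224004897−-1.462211962)/0.025344 = 9.398953
  sinθ=0.164089, cosθ=0.986446
  F = (M+m)·ẍ + m·l·cosθ·θ̈ − m·l·sinθ·θ̇² = -5.079250 + 0.674582 − 0.025526 = -4.430194
step 2→3:
  ẍ = (ẋ'−ẋ)/dt = (-1.302738414−-1.102770729)/0.025344 = -7.890139
  θ̈ = (θ̇'−θ̇)/dt = (-0.856873882−-1.224004897)/0.025344 = 14.485914
  sinθ=0.127428, cosθ=0.991848
  F = (M+m)·ẍ + m·l·cosθ·θ̈ − m·l·sinθ·θ̇² = -9.238714 + 1.045377 − 0.013890 = -8.207227
step 3→4:
  ẍ = (ẋ'−ẋ)/dt = (-1.561228497−-1.302738414)/0.025344 = -10.199261
  θ̈ = (θ̇'−θ̇)/dt = (-0.407895761−-0.856873882)/0.025344 = 17.715361
  sinθ=0.096604, cosθ=0.995323
  F = (M+m)·ẍ + m·l·cosθ·θ̈ − m·l·sinθ·θ̇² = -11.942509 + 1.282910 − 0.005161 = -10.664760
step 4→5:
  ẍ = (ẋ'−ẋ)/dt = (-1.896089987−-1.561228497)/0.025344 = -13.212654
  θ̈ = (θ̇'−θ̇)/dt = (0.154817656−-0.407895761)/0.025344 = 22.203023
  sinθ=0.074968, cosθ=0.997186
  F = (M+m)·ẍ + m·l·cosθ·θ̈ − m·l·sinθ·θ̇² = -15.470947 + 1.610907 − 0.000908 = -13.860948
step 5→6:
  ẍ = (ẋ'−ẋ)/dt = (-1.815019703−-1.896089987)/0.025344 = 3.198796
  θ̈ = (θ̇'−θ̇)/dt = (0.051349989−0.154817656)/0.025344 = -4.082531
  sinθ=0.064655, cosθ=0.997908
  F = (M+m)·ẍ + m·l·cosθ·θ̈ − m·l·sinθ·θ̇² = 3.745531 + -0.296416 − 0.000113 = 3.449002
step 6→7:
  ẍ = (ẋ'−ẋ)/dt = (-1.999205716−-1.815019703)/0.025344 = -7.267441
  θ̈ = (θ̇'−θ̇)/dt = (0.371845527−0.051349989)/0.025344 = 12.645815
  sinθ=0.068570, cosθ=0.997646
  F = (M+m)·ẍ + m·l·cosθ·θ̈ − m·l·sinθ·θ̇² = -8.509584 + 0.917921 − 0.000013 = -7.591676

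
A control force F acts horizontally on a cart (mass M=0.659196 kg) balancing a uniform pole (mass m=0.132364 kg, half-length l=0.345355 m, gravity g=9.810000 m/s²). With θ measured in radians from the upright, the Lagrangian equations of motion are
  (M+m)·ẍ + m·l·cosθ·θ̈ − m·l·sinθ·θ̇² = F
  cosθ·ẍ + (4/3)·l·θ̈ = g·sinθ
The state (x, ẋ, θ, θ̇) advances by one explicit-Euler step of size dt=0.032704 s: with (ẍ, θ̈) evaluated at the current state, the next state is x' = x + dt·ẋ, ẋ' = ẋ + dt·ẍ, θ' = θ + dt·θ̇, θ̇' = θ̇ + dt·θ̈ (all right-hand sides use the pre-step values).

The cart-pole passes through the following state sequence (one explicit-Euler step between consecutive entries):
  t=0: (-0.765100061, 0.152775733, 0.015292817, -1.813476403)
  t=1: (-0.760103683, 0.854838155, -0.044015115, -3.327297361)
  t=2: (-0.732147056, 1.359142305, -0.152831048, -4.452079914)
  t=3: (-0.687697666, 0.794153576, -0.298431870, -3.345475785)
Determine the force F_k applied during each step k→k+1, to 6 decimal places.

step 0→1:
  ẍ = (ẋ'−ẋ)/dt = (0.854838155−0.152775733)/0.032704 = 21.467173
  θ̈ = (θ̇'−θ̇)/dt = (-3.327297361−-1.813476403)/0.032704 = -46.288557
  sinθ=0.015292, cosθ=0.999883
  F = (M+m)·ẍ + m·l·cosθ·θ̈ − m·l·sinθ·θ̇² = 16.992555 + -2.115721 − 0.002299 = 14.874535
step 1→2:
  ẍ = (ẋ'−ẋ)/dt = (1.359142305−0.854838155)/0.032704 = 15.420259
  θ̈ = (θ̇'−θ̇)/dt = (-4.452079914−-3.327297361)/0.032704 = -34.392813
  sinθ=-0.044001, cosθ=0.999031
  F = (M+m)·ẍ + m·l·cosθ·θ̈ − m·l·sinθ·θ̇² = 12.206060 + -1.570661 − -0.022268 = 10.657667
step 2→3:
  ẍ = (ẋ'−ẋ)/dt = (0.794153576−1.359142305)/0.032704 = -17.275830
  θ̈ = (θ̇'−θ̇)/dt = (-3.345475785−-4.452079914)/0.032704 = 33.836966
  sinθ=-0.152237, cosθ=0.988344
  F = (M+m)·ẍ + m·l·cosθ·θ̈ − m·l·sinθ·θ̇² = -13.674856 + 1.528746 − -0.137937 = -12.008173

F_0 = 14.874535 N
F_1 = 10.657667 N
F_2 = -12.008173 N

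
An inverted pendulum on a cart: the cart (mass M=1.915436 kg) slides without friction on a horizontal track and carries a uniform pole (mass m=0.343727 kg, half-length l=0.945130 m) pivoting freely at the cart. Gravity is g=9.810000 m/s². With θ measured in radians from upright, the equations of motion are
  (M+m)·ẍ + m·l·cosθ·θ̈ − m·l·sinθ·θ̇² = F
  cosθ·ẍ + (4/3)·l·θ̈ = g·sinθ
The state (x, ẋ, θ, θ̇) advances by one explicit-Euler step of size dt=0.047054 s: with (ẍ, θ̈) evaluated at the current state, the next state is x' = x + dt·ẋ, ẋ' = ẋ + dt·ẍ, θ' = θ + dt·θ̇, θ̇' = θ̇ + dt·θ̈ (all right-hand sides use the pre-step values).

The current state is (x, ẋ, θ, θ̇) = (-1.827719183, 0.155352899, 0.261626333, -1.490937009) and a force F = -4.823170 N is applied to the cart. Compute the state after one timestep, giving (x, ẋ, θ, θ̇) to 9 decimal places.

sinθ=0.258651883, cosθ=0.965970602
temp = (F + m·l·θ̇²·sinθ)/(M+m) = (-4.823170 + 0.186783897)/2.259163 = -2.052258338
θ̈ = (g·sinθ − cosθ·temp)/(l·(4/3 − m·cos²θ/(M+m))) = 4.014049782
ẍ = temp − m·l·θ̈·cosθ/(M+m) = -2.609834622
Euler: x'=-1.827719183+0.047054·0.155352899=-1.820409208, ẋ'=0.155352899+0.047054·-2.609834622=0.032549741
       θ'=0.261626333+0.047054·-1.490937009=0.191471783, θ̇'=-1.490937009+0.047054·4.014049782=-1.302059911

(-1.820409208, 0.032549741, 0.191471783, -1.302059911)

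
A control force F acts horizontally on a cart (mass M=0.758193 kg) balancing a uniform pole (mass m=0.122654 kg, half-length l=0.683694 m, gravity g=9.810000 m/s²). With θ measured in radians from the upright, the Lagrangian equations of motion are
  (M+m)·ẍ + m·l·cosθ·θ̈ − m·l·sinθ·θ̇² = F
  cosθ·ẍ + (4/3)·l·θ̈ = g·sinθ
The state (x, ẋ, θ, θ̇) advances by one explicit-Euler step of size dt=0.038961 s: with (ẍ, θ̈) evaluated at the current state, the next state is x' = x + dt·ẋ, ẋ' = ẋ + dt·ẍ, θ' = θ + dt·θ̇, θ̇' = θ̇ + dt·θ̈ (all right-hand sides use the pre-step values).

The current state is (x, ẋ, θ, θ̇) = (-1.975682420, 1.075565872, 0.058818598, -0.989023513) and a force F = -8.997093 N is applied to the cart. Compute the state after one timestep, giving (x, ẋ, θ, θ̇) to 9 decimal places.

(-1.933777298, 0.629009138, 0.020285253, -0.475359022)

sinθ=0.058784689, cosθ=0.998270685
temp = (F + m·l·θ̇²·sinθ)/(M+m) = (-8.997093 + 0.004821930)/0.880847 = -10.208664013
θ̈ = (g·sinθ − cosθ·temp)/(l·(4/3 − m·cos²θ/(M+m))) = 13.184068441
ẍ = temp − m·l·θ̈·cosθ/(M+m) = -11.461634298
Euler: x'=-1.975682420+0.038961·1.075565872=-1.933777298, ẋ'=1.075565872+0.038961·-11.461634298=0.629009138
       θ'=0.058818598+0.038961·-0.989023513=0.020285253, θ̇'=-0.989023513+0.038961·13.184068441=-0.475359022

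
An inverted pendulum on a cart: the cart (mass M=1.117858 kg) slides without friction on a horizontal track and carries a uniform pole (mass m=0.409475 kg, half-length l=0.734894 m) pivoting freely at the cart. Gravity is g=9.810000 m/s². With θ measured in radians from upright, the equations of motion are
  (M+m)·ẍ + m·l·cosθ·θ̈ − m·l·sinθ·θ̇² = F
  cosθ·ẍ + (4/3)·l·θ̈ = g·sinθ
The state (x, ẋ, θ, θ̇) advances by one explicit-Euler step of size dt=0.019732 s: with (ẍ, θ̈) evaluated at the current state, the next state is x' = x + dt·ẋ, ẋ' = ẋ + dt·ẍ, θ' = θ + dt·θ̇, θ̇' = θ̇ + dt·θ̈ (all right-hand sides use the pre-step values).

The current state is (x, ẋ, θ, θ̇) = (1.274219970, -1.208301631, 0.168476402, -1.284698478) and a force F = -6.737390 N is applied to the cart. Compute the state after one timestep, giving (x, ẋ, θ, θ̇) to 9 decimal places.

sinθ=0.167680518, cosθ=0.985841389
temp = (F + m·l·θ̇²·sinθ)/(M+m) = (-6.737390 + 0.083279310)/1.527333 = -4.356686256
θ̈ = (g·sinθ − cosθ·temp)/(l·(4/3 − m·cos²θ/(M+m))) = 7.534421939
ẍ = temp − m·l·θ̈·cosθ/(M+m) = -5.820127676
Euler: x'=1.274219970+0.019732·-1.208301631=1.250377762, ẋ'=-1.208301631+0.019732·-5.820127676=-1.323144390
       θ'=0.168476402+0.019732·-1.284698478=0.143126732, θ̇'=-1.284698478+0.019732·7.534421939=-1.136029264

(1.250377762, -1.323144390, 0.143126732, -1.136029264)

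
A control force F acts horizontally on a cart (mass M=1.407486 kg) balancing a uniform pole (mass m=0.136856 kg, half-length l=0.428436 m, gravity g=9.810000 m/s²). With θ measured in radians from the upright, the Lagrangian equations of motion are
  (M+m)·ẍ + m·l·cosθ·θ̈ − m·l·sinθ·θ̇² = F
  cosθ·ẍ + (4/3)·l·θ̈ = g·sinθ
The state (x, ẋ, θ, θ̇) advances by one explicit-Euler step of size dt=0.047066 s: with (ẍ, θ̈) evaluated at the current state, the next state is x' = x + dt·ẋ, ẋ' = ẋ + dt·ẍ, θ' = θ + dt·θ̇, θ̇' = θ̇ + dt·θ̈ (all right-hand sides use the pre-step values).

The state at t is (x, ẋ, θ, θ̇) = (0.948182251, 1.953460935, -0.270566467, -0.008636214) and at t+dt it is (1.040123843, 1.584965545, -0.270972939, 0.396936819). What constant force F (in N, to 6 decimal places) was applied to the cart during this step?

ẍ = (ẋ'−ẋ)/dt = (1.584965545−1.953460935)/0.047066 = -7.829333
θ̈ = (θ̇'−θ̇)/dt = (0.396936819−-0.008636214)/0.047066 = 8.617113
sinθ=-0.267277, cosθ=0.963620
F = (M+m)·ẍ + m·l·cosθ·θ̈ − m·l·sinθ·θ̇² = -12.091168 + 0.486875 − -0.000001 = -11.604292

F = -11.604292 N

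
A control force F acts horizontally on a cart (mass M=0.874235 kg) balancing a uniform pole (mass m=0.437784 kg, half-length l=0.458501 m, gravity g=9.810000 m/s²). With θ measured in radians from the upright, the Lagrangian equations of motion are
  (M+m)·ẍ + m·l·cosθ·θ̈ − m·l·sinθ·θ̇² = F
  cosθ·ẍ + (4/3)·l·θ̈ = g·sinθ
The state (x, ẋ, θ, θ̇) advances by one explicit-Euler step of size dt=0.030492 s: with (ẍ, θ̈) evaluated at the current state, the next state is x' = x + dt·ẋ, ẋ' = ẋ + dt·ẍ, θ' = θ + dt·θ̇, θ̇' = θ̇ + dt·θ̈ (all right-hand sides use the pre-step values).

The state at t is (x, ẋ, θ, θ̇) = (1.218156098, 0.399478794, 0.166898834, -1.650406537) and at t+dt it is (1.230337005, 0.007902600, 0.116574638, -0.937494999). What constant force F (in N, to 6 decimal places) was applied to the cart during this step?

F = -12.311904 N

ẍ = (ẋ'−ẋ)/dt = (0.007902600−0.399478794)/0.030492 = -12.841932
θ̈ = (θ̇'−θ̇)/dt = (-0.937494999−-1.650406537)/0.030492 = 23.380281
sinθ=0.166125, cosθ=0.986105
F = (M+m)·ẍ + m·l·cosθ·θ̈ − m·l·sinθ·θ̇² = -16.848859 + 4.627782 − 0.090827 = -12.311904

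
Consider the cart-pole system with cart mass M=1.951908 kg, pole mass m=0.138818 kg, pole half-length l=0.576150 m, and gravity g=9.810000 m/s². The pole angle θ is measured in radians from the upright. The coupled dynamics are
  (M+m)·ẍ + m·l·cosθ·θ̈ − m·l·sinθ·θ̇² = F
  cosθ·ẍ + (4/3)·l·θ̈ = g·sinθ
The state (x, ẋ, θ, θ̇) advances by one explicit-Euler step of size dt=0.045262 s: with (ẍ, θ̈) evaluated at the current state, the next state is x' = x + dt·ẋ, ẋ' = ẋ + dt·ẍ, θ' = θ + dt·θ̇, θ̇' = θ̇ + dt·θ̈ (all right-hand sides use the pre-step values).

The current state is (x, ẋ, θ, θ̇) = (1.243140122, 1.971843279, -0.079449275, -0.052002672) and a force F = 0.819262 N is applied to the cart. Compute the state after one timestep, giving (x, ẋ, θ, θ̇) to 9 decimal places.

(1.332389692, 1.992342798, -0.081803020, -0.124477077)

sinθ=-0.079365718, cosθ=0.996845566
temp = (F + m·l·θ̇²·sinθ)/(M+m) = (0.819262 + -0.000017166)/2.090726 = 0.391847059
θ̈ = (g·sinθ − cosθ·temp)/(l·(4/3 − m·cos²θ/(M+m))) = -1.601219686
ẍ = temp − m·l·θ̈·cosθ/(M+m) = 0.452907935
Euler: x'=1.243140122+0.045262·1.971843279=1.332389692, ẋ'=1.971843279+0.045262·0.452907935=1.992342798
       θ'=-0.079449275+0.045262·-0.052002672=-0.081803020, θ̇'=-0.052002672+0.045262·-1.601219686=-0.124477077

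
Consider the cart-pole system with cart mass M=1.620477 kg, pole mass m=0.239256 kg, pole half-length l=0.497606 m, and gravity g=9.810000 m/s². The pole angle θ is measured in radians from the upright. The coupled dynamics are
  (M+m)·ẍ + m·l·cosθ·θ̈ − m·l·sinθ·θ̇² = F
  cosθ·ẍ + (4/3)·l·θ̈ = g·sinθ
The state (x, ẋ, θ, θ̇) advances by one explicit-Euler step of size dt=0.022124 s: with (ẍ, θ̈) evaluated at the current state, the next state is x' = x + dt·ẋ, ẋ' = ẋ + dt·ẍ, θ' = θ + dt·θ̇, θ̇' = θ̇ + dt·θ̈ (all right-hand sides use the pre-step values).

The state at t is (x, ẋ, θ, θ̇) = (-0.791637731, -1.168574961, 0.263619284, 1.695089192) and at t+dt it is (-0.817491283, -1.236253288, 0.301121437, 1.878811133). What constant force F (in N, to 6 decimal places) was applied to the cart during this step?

ẍ = (ẋ'−ẋ)/dt = (-1.236253288−-1.168574961)/0.022124 = -3.059046
θ̈ = (θ̇'−θ̇)/dt = (1.878811133−1.695089192)/0.022124 = 8.304192
sinθ=0.260577, cosθ=0.965453
F = (M+m)·ẍ + m·l·cosθ·θ̈ − m·l·sinθ·θ̇² = -5.689008 + 0.954502 − 0.089139 = -4.823645

F = -4.823645 N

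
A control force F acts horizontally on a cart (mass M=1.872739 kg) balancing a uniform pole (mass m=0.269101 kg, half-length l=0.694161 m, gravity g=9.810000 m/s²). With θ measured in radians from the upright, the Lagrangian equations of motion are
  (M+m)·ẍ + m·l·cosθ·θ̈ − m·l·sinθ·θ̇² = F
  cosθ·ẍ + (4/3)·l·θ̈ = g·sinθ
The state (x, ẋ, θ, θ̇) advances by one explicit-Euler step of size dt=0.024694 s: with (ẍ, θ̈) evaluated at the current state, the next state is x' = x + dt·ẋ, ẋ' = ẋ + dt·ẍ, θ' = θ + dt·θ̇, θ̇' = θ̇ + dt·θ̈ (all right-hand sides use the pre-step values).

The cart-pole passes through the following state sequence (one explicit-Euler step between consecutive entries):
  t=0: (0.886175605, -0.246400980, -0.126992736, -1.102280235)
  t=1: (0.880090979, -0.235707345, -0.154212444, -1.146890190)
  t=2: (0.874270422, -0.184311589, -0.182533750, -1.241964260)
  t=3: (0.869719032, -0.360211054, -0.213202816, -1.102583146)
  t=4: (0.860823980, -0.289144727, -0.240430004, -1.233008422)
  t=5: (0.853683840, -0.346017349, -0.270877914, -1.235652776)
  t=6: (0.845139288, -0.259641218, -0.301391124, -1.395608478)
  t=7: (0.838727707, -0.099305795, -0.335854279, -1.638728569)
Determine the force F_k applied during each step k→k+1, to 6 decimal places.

step 0→1:
  ẍ = (ẋ'−ẋ)/dt = (-0.235707345−-0.246400980)/0.024694 = 0.433046
  θ̈ = (θ̇'−θ̇)/dt = (-1.146890190−-1.102280235)/0.024694 = -1.806510
  sinθ=-0.126652, cosθ=0.991947
  F = (M+m)·ẍ + m·l·cosθ·θ̈ − m·l·sinθ·θ̇² = 0.927515 + -0.334738 − -0.028746 = 0.621523
step 1→2:
  ẍ = (ẋ'−ẋ)/dt = (-0.184311589−-0.235707345)/0.024694 = 2.081305
  θ̈ = (θ̇'−θ̇)/dt = (-1.241964260−-1.146890190)/0.024694 = -3.850088
  sinθ=-0.153602, cosθ=0.988133
  F = (M+m)·ẍ + m·l·cosθ·θ̈ − m·l·sinθ·θ̇² = 4.457823 + -0.710659 − -0.037741 = 3.784905
step 2→3:
  ẍ = (ẋ'−ẋ)/dt = (-0.360211054−-0.184311589)/0.024694 = -7.123166
  θ̈ = (θ̇'−θ̇)/dt = (-1.102583146−-1.241964260)/0.024694 = 5.644331
  sinθ=-0.181522, cosθ=0.983387
  F = (M+m)·ẍ + m·l·cosθ·θ̈ − m·l·sinθ·θ̇² = -15.256682 + 1.036842 − -0.052303 = -14.167538
step 3→4:
  ẍ = (ẋ'−ẋ)/dt = (-0.289144727−-0.360211054)/0.024694 = 2.877878
  θ̈ = (θ̇'−θ̇)/dt = (-1.233008422−-1.102583146)/0.024694 = -5.281659
  sinθ=-0.211591, cosθ=0.977358
  F = (M+m)·ẍ + m·l·cosθ·θ̈ − m·l·sinθ·θ̇² = 6.163955 + -0.964272 − -0.048050 = 5.247733
step 4→5:
  ẍ = (ẋ'−ẋ)/dt = (-0.346017349−-0.289144727)/0.024694 = -2.303095
  θ̈ = (θ̇'−θ̇)/dt = (-1.235652776−-1.233008422)/0.024694 = -0.107085
  sinθ=-0.238120, cosθ=0.971236
  F = (M+m)·ẍ + m·l·cosθ·θ̈ − m·l·sinθ·θ̇² = -4.932860 + -0.019428 − -0.067624 = -4.884664
step 5→6:
  ẍ = (ẋ'−ẋ)/dt = (-0.259641218−-0.346017349)/0.024694 = 3.497859
  θ̈ = (θ̇'−θ̇)/dt = (-1.395608478−-1.235652776)/0.024694 = -6.477513
  sinθ=-0.267577, cosθ=0.963536
  F = (M+m)·ẍ + m·l·cosθ·θ̈ − m·l·sinθ·θ̇² = 7.491854 + -1.165875 − -0.076316 = 6.402296
step 6→7:
  ẍ = (ẋ'−ẋ)/dt = (-0.099305795−-0.259641218)/0.024694 = 6.492890
  θ̈ = (θ̇'−θ̇)/dt = (-1.638728569−-1.395608478)/0.024694 = -9.845310
  sinθ=-0.296849, cosθ=0.954924
  F = (M+m)·ẍ + m·l·cosθ·θ̈ − m·l·sinθ·θ̇² = 13.906731 + -1.756200 − -0.108004 = 12.258535

F_0 = 0.621523 N
F_1 = 3.784905 N
F_2 = -14.167538 N
F_3 = 5.247733 N
F_4 = -4.884664 N
F_5 = 6.402296 N
F_6 = 12.258535 N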